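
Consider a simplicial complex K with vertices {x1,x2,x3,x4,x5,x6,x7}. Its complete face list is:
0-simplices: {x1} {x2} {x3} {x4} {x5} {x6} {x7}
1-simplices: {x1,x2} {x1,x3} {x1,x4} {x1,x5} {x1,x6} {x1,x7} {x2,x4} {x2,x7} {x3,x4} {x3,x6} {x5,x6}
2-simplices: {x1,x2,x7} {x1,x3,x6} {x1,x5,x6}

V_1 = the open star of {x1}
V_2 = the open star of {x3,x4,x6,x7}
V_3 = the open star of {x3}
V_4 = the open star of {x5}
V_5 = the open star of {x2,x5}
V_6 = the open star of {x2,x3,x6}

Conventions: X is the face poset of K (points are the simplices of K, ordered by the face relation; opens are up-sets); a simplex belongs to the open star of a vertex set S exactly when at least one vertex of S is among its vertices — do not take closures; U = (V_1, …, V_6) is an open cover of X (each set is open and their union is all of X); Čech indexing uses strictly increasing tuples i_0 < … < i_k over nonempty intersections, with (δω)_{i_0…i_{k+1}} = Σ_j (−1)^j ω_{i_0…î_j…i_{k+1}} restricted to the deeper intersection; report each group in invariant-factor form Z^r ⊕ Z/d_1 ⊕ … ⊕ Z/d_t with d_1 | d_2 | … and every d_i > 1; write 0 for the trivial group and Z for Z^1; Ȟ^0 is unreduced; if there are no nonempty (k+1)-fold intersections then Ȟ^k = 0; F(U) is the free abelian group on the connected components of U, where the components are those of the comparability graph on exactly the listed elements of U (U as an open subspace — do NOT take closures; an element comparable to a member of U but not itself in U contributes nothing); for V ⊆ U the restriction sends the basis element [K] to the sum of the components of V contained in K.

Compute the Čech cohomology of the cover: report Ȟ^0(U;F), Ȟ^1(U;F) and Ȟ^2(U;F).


Ȟ^0(U;F) ≅ Z, Ȟ^1(U;F) ≅ Z^2 and Ȟ^2(U;F) ≅ 0

intersection data:
  V1={{x1},{x1,x2},{x1,x3},{x1,x4},{x1,x5},{x1,x6},{x1,x7},{x1,x2,x7},{x1,x3,x6},{x1,x5,x6}} V2={{x3},{x4},{x6},{x7},{x1,x3},{x1,x4},{x1,x6},{x1,x7},{x2,x4},{x2,x7},{x3,x4},{x3,x6},{x5,x6},{x1,x2,x7},{x1,x3,x6},{x1,x5,x6}} V3={{x3},{x1,x3},{x3,x4},{x3,x6},{x1,x3,x6}} V4={{x5},{x1,x5},{x5,x6},{x1,x5,x6}} V5={{x2},{x5},{x1,x2},{x1,x5},{x2,x4},{x2,x7},{x5,x6},{x1,x2,x7},{x1,x5,x6}} V6={{x2},{x3},{x6},{x1,x2},{x1,x3},{x1,x6},{x2,x4},{x2,x7},{x3,x4},{x3,x6},{x5,x6},{x1,x2,x7},{x1,x3,x6},{x1,x5,x6}}
  V12={{x1,x3},{x1,x4},{x1,x6},{x1,x7},{x1,x2,x7},{x1,x3,x6},{x1,x5,x6}} V13={{x1,x3},{x1,x3,x6}} V14={{x1,x5},{x1,x5,x6}} V15={{x1,x2},{x1,x5},{x1,x2,x7},{x1,x5,x6}} V16={{x1,x2},{x1,x3},{x1,x6},{x1,x2,x7},{x1,x3,x6},{x1,x5,x6}} V23={{x3},{x1,x3},{x3,x4},{x3,x6},{x1,x3,x6}} V24={{x5,x6},{x1,x5,x6}} V25={{x2,x4},{x2,x7},{x5,x6},{x1,x2,x7},{x1,x5,x6}} V26={{x3},{x6},{x1,x3},{x1,x6},{x2,x4},{x2,x7},{x3,x4},{x3,x6},{x5,x6},{x1,x2,x7},{x1,x3,x6},{x1,x5,x6}} V36={{x3},{x1,x3},{x3,x4},{x3,x6},{x1,x3,x6}} V45={{x5},{x1,x5},{x5,x6},{x1,x5,x6}} V46={{x5,x6},{x1,x5,x6}} V56={{x2},{x1,x2},{x2,x4},{x2,x7},{x5,x6},{x1,x2,x7},{x1,x5,x6}}
  V123={{x1,x3},{x1,x3,x6}} V124={{x1,x5,x6}} V125={{x1,x2,x7},{x1,x5,x6}} V126={{x1,x3},{x1,x6},{x1,x2,x7},{x1,x3,x6},{x1,x5,x6}} V136={{x1,x3},{x1,x3,x6}} V145={{x1,x5},{x1,x5,x6}} V146={{x1,x5,x6}} V156={{x1,x2},{x1,x2,x7},{x1,x5,x6}} V236={{x3},{x1,x3},{x3,x4},{x3,x6},{x1,x3,x6}} V245={{x5,x6},{x1,x5,x6}} V246={{x5,x6},{x1,x5,x6}} V256={{x2,x4},{x2,x7},{x5,x6},{x1,x2,x7},{x1,x5,x6}} V456={{x5,x6},{x1,x5,x6}}
  V1236={{x1,x3},{x1,x3,x6}} V1245={{x1,x5,x6}} V1246={{x1,x5,x6}} V1256={{x1,x2,x7},{x1,x5,x6}} V1456={{x1,x5,x6}} V2456={{x5,x6},{x1,x5,x6}}
  V12456={{x1,x5,x6}}
components per intersection:
  V1: {{x1},{x1,x2},{x1,x3},{x1,x4},{x1,x5},{x1,x6},{x1,x7},{x1,x2,x7},{x1,x3,x6},{x1,x5,x6}}
  V2: {{x3},{x4},{x6},{x1,x3},{x1,x4},{x1,x6},{x2,x4},{x3,x4},{x3,x6},{x5,x6},{x1,x3,x6},{x1,x5,x6}} {{x7},{x1,x7},{x2,x7},{x1,x2,x7}}
  V3: {{x3},{x1,x3},{x3,x4},{x3,x6},{x1,x3,x6}}
  V4: {{x5},{x1,x5},{x5,x6},{x1,x5,x6}}
  V5: {{x2},{x1,x2},{x2,x4},{x2,x7},{x1,x2,x7}} {{x5},{x1,x5},{x5,x6},{x1,x5,x6}}
  V6: {{x2},{x1,x2},{x2,x4},{x2,x7},{x1,x2,x7}} {{x3},{x6},{x1,x3},{x1,x6},{x3,x4},{x3,x6},{x5,x6},{x1,x3,x6},{x1,x5,x6}}
  V12: {{x1,x3},{x1,x6},{x1,x3,x6},{x1,x5,x6}} {{x1,x4}} {{x1,x7},{x1,x2,x7}}
  V13: {{x1,x3},{x1,x3,x6}}
  V14: {{x1,x5},{x1,x5,x6}}
  V15: {{x1,x2},{x1,x2,x7}} {{x1,x5},{x1,x5,x6}}
  V16: {{x1,x2},{x1,x2,x7}} {{x1,x3},{x1,x6},{x1,x3,x6},{x1,x5,x6}}
  V23: {{x3},{x1,x3},{x3,x4},{x3,x6},{x1,x3,x6}}
  V24: {{x5,x6},{x1,x5,x6}}
  V25: {{x2,x4}} {{x2,x7},{x1,x2,x7}} {{x5,x6},{x1,x5,x6}}
  V26: {{x3},{x6},{x1,x3},{x1,x6},{x3,x4},{x3,x6},{x5,x6},{x1,x3,x6},{x1,x5,x6}} {{x2,x4}} {{x2,x7},{x1,x2,x7}}
  V36: {{x3},{x1,x3},{x3,x4},{x3,x6},{x1,x3,x6}}
  V45: {{x5},{x1,x5},{x5,x6},{x1,x5,x6}}
  V46: {{x5,x6},{x1,x5,x6}}
  V56: {{x2},{x1,x2},{x2,x4},{x2,x7},{x1,x2,x7}} {{x5,x6},{x1,x5,x6}}
  V123: {{x1,x3},{x1,x3,x6}}
  V124: {{x1,x5,x6}}
  V125: {{x1,x2,x7}} {{x1,x5,x6}}
  V126: {{x1,x3},{x1,x6},{x1,x3,x6},{x1,x5,x6}} {{x1,x2,x7}}
  V136: {{x1,x3},{x1,x3,x6}}
  V145: {{x1,x5},{x1,x5,x6}}
  V146: {{x1,x5,x6}}
  V156: {{x1,x2},{x1,x2,x7}} {{x1,x5,x6}}
  V236: {{x3},{x1,x3},{x3,x4},{x3,x6},{x1,x3,x6}}
  V245: {{x5,x6},{x1,x5,x6}}
  V246: {{x5,x6},{x1,x5,x6}}
  V256: {{x2,x4}} {{x2,x7},{x1,x2,x7}} {{x5,x6},{x1,x5,x6}}
  V456: {{x5,x6},{x1,x5,x6}}
  V1236: {{x1,x3},{x1,x3,x6}}
  V1245: {{x1,x5,x6}}
  V1246: {{x1,x5,x6}}
  V1256: {{x1,x2,x7}} {{x1,x5,x6}}
  V1456: {{x1,x5,x6}}
  V2456: {{x5,x6},{x1,x5,x6}}
  V12456: {{x1,x5,x6}}
C dims 9,22,18,7; δ0: rk 8, SNF 1^8; δ1: rk 12, SNF 1^12; δ2: rk 6, SNF 1^6
Ȟ^0 = (9 − 8) − 0 = 1, so Ȟ^0 ≅ Z
Ȟ^1 = (22 − 12) − 8 = 2, so Ȟ^1 ≅ Z^2
Ȟ^2 = (18 − 6) − 12 = 0, so Ȟ^2 ≅ 0


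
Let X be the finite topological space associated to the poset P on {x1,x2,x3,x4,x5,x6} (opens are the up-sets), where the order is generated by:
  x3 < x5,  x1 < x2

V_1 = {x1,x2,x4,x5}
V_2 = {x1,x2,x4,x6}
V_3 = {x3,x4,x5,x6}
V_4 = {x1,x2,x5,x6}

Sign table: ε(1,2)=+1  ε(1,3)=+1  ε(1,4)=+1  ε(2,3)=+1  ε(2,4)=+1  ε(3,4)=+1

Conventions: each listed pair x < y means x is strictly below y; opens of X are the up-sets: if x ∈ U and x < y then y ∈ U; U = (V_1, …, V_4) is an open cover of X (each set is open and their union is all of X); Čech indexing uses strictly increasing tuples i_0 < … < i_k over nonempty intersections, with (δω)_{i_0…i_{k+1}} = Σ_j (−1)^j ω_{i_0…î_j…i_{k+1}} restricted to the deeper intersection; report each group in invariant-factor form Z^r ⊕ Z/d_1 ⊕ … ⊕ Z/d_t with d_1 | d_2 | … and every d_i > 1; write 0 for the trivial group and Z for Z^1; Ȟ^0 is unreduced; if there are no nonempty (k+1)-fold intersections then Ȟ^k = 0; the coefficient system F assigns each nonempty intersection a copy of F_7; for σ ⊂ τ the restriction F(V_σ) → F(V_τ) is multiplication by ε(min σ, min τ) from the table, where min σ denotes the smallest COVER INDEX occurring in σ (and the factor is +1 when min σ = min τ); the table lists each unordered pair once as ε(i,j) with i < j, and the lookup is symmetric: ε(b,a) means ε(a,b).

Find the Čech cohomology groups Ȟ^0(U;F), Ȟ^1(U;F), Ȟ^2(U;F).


nerve of the cover:
  V12={x1,x2,x4} V13={x4,x5} V14={x1,x2,x5} V23={x4,x6} V24={x1,x2,x6} V34={x5,x6}
  V123={x4} V124={x1,x2} V134={x5} V234={x6}
C dims 4,6,4; δ0: rk_F7 3; δ1: rk_F7 3
Ȟ^0 = (4 − 3) − 0 = 1, so Ȟ^0 ≅ Z/7
Ȟ^1 = (6 − 3) − 3 = 0, so Ȟ^1 ≅ 0
Ȟ^2 = (4 − 0) − 3 = 1, so Ȟ^2 ≅ Z/7

Ȟ^0 = Z/7; Ȟ^1 = 0; Ȟ^2 = Z/7


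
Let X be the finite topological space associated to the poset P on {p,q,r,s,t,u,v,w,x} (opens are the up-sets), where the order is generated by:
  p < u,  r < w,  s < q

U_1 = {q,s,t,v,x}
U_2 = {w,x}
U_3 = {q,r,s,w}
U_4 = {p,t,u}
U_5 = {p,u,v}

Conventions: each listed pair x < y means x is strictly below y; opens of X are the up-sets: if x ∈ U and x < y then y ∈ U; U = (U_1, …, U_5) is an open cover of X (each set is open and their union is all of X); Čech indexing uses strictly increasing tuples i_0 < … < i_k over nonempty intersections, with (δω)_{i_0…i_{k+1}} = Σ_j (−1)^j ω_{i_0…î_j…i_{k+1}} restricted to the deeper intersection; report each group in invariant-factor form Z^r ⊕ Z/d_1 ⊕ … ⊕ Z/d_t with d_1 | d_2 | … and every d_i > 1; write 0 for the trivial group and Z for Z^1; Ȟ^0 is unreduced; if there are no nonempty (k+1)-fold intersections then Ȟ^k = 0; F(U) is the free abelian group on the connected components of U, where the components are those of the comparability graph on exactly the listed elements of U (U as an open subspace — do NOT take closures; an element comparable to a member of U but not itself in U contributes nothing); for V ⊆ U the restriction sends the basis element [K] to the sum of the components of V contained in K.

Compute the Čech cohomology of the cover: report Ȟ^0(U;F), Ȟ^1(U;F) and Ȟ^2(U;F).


Ȟ^0 ≅ Z^6; Ȟ^1 ≅ 0; Ȟ^2 ≅ 0

nerve of the cover:
  U12={x} U13={q,s} U14={t} U15={v} U23={w} U45={p,u}
components per intersection:
  U1: {q,s} {t} {v} {x}
  U2: {w} {x}
  U3: {q,s} {r,w}
  U4: {p,u} {t}
  U5: {p,u} {v}
  U12: {x}
  U13: {q,s}
  U14: {t}
  U15: {v}
  U23: {w}
  U45: {p,u}
C dims 12,6; δ0: rk 6, SNF 1^6
Ȟ^0 = (12 − 6) − 0 = 6, so Ȟ^0 ≅ Z^6
Ȟ^1 = (6 − 0) − 6 = 0, so Ȟ^1 ≅ 0
Ȟ^2 = (0 − 0) − 0 = 0, so Ȟ^2 ≅ 0


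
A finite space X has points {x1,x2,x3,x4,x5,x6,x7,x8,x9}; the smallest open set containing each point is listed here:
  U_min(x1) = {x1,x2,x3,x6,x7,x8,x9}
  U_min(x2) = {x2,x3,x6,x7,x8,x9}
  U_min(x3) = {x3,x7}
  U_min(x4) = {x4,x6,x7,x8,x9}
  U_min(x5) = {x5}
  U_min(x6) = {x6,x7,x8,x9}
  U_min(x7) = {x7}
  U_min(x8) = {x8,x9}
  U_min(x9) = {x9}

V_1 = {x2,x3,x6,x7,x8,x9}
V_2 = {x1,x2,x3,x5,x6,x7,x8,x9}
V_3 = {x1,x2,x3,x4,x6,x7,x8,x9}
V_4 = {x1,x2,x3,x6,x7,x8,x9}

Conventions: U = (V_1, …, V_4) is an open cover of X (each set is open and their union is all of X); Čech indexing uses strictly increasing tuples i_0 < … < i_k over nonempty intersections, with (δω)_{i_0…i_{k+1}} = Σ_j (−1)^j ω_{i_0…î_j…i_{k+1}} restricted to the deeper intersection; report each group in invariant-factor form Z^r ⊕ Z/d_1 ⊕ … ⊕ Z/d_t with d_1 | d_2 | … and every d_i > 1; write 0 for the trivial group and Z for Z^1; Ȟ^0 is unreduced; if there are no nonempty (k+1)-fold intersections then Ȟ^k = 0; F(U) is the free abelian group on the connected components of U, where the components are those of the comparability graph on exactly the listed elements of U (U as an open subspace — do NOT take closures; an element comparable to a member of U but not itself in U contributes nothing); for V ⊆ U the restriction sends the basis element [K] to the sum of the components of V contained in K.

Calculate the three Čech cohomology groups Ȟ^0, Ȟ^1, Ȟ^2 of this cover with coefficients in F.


Ȟ^0 = Z^2,  Ȟ^1 = 0,  Ȟ^2 = 0

nonempty overlaps:
  V12={x2,x3,x6,x7,x8,x9} V13={x2,x3,x6,x7,x8,x9} V14={x2,x3,x6,x7,x8,x9} V23={x1,x2,x3,x6,x7,x8,x9} V24={x1,x2,x3,x6,x7,x8,x9} V34={x1,x2,x3,x6,x7,x8,x9}
  V123={x2,x3,x6,x7,x8,x9} V124={x2,x3,x6,x7,x8,x9} V134={x2,x3,x6,x7,x8,x9} V234={x1,x2,x3,x6,x7,x8,x9}
  V1234={x2,x3,x6,x7,x8,x9}
components per intersection:
  V1: {x2,x3,x6,x7,x8,x9}
  V2: {x1,x2,x3,x6,x7,x8,x9} {x5}
  V3: {x1,x2,x3,x4,x6,x7,x8,x9}
  V4: {x1,x2,x3,x6,x7,x8,x9}
  V12: {x2,x3,x6,x7,x8,x9}
  V13: {x2,x3,x6,x7,x8,x9}
  V14: {x2,x3,x6,x7,x8,x9}
  V23: {x1,x2,x3,x6,x7,x8,x9}
  V24: {x1,x2,x3,x6,x7,x8,x9}
  V34: {x1,x2,x3,x6,x7,x8,x9}
  V123: {x2,x3,x6,x7,x8,x9}
  V124: {x2,x3,x6,x7,x8,x9}
  V134: {x2,x3,x6,x7,x8,x9}
  V234: {x1,x2,x3,x6,x7,x8,x9}
  V1234: {x2,x3,x6,x7,x8,x9}
C dims 5,6,4,1; δ0: rk 3, SNF 1^3; δ1: rk 3, SNF 1^3; δ2: rk 1, SNF 1^1
degree 0: 5−3−0 = 2 → Ȟ^0 ≅ Z^2
degree 1: 6−3−3 = 0 → Ȟ^1 ≅ 0
degree 2: 4−1−3 = 0 → Ȟ^2 ≅ 0


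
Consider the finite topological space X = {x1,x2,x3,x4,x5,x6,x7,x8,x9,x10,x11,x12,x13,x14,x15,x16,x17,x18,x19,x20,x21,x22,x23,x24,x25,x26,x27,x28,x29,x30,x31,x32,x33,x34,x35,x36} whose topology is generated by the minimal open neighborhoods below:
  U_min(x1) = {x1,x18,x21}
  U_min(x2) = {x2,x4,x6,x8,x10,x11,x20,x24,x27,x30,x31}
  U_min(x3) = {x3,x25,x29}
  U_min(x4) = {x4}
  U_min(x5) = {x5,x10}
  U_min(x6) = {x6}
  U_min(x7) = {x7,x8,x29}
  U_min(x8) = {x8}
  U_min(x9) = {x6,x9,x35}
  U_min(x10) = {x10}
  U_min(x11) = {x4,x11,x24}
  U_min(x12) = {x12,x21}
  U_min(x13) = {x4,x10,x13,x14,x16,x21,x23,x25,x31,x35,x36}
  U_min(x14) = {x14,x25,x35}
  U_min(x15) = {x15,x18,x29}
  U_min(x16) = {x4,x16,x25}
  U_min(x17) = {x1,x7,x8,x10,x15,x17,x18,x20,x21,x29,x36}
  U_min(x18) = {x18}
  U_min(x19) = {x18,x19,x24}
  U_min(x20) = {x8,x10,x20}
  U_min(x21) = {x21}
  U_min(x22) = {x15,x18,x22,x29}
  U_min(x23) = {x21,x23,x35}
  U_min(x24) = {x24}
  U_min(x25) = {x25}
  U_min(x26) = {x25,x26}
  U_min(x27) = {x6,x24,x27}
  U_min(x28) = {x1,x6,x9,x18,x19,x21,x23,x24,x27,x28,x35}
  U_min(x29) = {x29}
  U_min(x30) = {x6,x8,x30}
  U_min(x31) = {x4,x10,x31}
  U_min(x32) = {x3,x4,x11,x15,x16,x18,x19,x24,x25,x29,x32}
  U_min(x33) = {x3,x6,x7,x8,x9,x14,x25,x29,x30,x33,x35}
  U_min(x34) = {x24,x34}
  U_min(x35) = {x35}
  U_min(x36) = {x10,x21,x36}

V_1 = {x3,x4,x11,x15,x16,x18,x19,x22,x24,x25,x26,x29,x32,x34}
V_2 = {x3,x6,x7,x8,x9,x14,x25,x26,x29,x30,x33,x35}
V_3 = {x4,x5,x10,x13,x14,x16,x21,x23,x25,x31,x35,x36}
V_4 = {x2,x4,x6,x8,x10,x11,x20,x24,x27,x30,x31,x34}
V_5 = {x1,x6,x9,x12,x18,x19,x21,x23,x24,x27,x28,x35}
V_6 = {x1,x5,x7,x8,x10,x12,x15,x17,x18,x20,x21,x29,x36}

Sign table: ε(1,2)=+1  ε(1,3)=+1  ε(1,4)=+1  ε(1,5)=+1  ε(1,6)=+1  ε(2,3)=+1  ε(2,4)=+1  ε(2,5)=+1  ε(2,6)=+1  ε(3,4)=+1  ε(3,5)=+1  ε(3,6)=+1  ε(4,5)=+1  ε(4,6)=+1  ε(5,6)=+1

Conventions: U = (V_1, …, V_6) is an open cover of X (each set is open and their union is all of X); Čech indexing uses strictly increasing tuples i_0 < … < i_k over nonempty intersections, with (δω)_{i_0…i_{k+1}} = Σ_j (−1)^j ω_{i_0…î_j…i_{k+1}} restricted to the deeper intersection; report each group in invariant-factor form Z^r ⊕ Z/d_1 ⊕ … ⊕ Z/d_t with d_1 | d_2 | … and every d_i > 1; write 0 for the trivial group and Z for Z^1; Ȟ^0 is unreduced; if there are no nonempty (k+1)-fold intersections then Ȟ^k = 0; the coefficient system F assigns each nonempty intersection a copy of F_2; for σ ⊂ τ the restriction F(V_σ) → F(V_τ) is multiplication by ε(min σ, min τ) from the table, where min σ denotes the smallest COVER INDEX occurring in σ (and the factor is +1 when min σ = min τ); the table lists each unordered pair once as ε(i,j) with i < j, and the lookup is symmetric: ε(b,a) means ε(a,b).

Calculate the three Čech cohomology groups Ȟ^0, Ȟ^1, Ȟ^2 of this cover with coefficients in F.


nonempty intersections:
  V12={x3,x25,x26,x29} V13={x4,x16,x25} V14={x4,x11,x24,x34} V15={x18,x19,x24} V16={x15,x18,x29} V23={x14,x25,x35} V24={x6,x8,x30} V25={x6,x9,x35} V26={x7,x8,x29} V34={x4,x10,x31} V35={x21,x23,x35} V36={x5,x10,x21,x36} V45={x6,x24,x27} V46={x8,x10,x20} V56={x1,x12,x18,x21}
  V123={x25} V126={x29} V134={x4} V145={x24} V156={x18} V235={x35} V245={x6} V246={x8} V346={x10} V356={x21}
C dims 6,15,10; δ0: rk_F2 5; δ1: rk_F2 9
Ȟ^0: (6−5)−0=1 ⇒ Z/2
Ȟ^1: (15−9)−5=1 ⇒ Z/2
Ȟ^2: (10−0)−9=1 ⇒ Z/2

Ȟ^0 = Z/2; Ȟ^1 = Z/2; Ȟ^2 = Z/2


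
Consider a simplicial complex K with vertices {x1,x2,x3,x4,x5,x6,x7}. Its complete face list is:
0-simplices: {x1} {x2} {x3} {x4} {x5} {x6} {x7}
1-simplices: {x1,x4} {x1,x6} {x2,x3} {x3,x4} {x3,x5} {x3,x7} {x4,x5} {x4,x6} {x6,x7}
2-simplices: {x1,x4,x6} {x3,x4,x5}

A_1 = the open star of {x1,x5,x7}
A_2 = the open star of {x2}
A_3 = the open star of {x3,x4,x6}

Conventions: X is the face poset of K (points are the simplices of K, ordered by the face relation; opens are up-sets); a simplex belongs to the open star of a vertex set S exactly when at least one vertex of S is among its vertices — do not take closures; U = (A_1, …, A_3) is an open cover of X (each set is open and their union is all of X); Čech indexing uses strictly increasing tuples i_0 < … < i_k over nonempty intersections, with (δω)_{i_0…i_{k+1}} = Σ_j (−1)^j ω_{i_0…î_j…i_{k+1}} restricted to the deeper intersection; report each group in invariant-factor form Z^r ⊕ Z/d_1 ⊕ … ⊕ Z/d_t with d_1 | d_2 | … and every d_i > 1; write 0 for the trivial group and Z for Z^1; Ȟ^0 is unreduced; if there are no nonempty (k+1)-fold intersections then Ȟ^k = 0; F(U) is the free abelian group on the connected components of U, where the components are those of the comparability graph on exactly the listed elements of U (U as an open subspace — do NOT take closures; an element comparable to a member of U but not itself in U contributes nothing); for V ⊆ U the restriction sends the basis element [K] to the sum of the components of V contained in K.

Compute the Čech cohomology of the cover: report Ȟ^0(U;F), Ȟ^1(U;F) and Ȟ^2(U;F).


nonempty overlaps:
  A1={{x1},{x5},{x7},{x1,x4},{x1,x6},{x3,x5},{x3,x7},{x4,x5},{x6,x7},{x1,x4,x6},{x3,x4,x5}} A2={{x2},{x2,x3}} A3={{x3},{x4},{x6},{x1,x4},{x1,x6},{x2,x3},{x3,x4},{x3,x5},{x3,x7},{x4,x5},{x4,x6},{x6,x7},{x1,x4,x6},{x3,x4,x5}}
  A13={{x1,x4},{x1,x6},{x3,x5},{x3,x7},{x4,x5},{x6,x7},{x1,x4,x6},{x3,x4,x5}} A23={{x2,x3}}
components per intersection:
  A1: {{x1},{x1,x4},{x1,x6},{x1,x4,x6}} {{x5},{x3,x5},{x4,x5},{x3,x4,x5}} {{x7},{x3,x7},{x6,x7}}
  A2: {{x2},{x2,x3}}
  A3: {{x3},{x4},{x6},{x1,x4},{x1,x6},{x2,x3},{x3,x4},{x3,x5},{x3,x7},{x4,x5},{x4,x6},{x6,x7},{x1,x4,x6},{x3,x4,x5}}
  A13: {{x1,x4},{x1,x6},{x1,x4,x6}} {{x3,x5},{x4,x5},{x3,x4,x5}} {{x3,x7}} {{x6,x7}}
  A23: {{x2,x3}}
C dims 5,5; δ0: rk 4, SNF 1^4
degree 0: 5−4−0 = 1 → Ȟ^0 ≅ Z
degree 1: 5−0−4 = 1 → Ȟ^1 ≅ Z
degree 2: 0−0−0 = 0 → Ȟ^2 ≅ 0

Ȟ^0(U;F) ≅ Z, Ȟ^1(U;F) ≅ Z and Ȟ^2(U;F) ≅ 0


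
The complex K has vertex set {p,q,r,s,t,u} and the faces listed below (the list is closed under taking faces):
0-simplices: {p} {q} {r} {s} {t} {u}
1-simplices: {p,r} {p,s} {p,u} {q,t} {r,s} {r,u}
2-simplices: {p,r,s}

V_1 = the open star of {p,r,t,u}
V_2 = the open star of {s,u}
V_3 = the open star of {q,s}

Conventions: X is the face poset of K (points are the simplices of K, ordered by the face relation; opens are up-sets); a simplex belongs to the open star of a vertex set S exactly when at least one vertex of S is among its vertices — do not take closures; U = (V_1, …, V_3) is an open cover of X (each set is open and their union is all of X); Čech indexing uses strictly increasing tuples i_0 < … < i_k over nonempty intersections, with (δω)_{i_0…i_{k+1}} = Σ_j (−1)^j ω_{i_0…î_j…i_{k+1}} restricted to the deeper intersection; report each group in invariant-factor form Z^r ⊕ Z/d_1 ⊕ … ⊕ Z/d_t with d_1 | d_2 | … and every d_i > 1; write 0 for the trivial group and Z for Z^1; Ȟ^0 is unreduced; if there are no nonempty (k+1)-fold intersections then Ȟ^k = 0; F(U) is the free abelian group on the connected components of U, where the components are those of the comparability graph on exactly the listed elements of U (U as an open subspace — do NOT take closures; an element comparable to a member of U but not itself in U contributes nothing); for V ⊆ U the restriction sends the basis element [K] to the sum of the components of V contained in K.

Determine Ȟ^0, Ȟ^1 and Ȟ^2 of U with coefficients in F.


nerve simplices:
  V1={{p},{r},{t},{u},{p,r},{p,s},{p,u},{q,t},{r,s},{r,u},{p,r,s}} V2={{s},{u},{p,s},{p,u},{r,s},{r,u},{p,r,s}} V3={{q},{s},{p,s},{q,t},{r,s},{p,r,s}}
  V12={{u},{p,s},{p,u},{r,s},{r,u},{p,r,s}} V13={{p,s},{q,t},{r,s},{p,r,s}} V23={{s},{p,s},{r,s},{p,r,s}}
  V123={{p,s},{r,s},{p,r,s}}
components per intersection:
  V1: {{p},{r},{u},{p,r},{p,s},{p,u},{r,s},{r,u},{p,r,s}} {{t},{q,t}}
  V2: {{s},{p,s},{r,s},{p,r,s}} {{u},{p,u},{r,u}}
  V3: {{q},{q,t}} {{s},{p,s},{r,s},{p,r,s}}
  V12: {{u},{p,u},{r,u}} {{p,s},{r,s},{p,r,s}}
  V13: {{p,s},{r,s},{p,r,s}} {{q,t}}
  V23: {{s},{p,s},{r,s},{p,r,s}}
  V123: {{p,s},{r,s},{p,r,s}}
C dims 6,5,1; δ0: rk 4, SNF 1^4; δ1: rk 1, SNF 1^1
degree 0: 6−4−0 = 2 → Ȟ^0 ≅ Z^2
degree 1: 5−1−4 = 0 → Ȟ^1 ≅ 0
degree 2: 1−0−1 = 0 → Ȟ^2 ≅ 0

Ȟ^0 = Z^2, Ȟ^1 = 0 and Ȟ^2 = 0


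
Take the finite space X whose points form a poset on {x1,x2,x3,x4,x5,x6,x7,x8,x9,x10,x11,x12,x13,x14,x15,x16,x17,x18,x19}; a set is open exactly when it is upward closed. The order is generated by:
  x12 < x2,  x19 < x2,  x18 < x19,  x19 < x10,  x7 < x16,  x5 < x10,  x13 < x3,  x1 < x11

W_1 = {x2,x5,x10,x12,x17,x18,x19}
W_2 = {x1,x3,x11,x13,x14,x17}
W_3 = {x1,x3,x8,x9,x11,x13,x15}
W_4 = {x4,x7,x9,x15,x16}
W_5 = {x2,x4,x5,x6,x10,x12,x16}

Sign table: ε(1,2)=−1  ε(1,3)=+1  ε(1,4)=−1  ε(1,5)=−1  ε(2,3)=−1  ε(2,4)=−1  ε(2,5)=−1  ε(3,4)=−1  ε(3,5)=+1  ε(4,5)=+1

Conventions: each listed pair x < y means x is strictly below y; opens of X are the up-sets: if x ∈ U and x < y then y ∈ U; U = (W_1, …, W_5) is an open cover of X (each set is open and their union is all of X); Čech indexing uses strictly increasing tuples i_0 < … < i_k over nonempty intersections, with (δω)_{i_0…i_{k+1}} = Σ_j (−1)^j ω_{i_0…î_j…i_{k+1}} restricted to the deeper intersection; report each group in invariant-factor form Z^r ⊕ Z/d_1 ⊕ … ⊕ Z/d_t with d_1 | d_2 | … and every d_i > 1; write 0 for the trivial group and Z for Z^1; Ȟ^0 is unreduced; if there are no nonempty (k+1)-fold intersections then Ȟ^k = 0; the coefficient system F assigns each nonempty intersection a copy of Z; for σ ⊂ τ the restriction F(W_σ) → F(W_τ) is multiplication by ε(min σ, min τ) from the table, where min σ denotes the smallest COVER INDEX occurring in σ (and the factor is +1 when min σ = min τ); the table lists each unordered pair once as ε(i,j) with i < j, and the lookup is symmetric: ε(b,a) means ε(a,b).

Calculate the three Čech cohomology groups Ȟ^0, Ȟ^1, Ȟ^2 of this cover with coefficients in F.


cover nerve:
  W12={x17} W15={x2,x5,x10,x12} W23={x1,x3,x11,x13} W34={x9,x15} W45={x4,x16}
C dims 5,5; δ0: rk 4, SNF 1^4
Ȟ^0: (5−4)−0=1 ⇒ Z
Ȟ^1: (5−0)−4=1 ⇒ Z
Ȟ^2: (0−0)−0=0 ⇒ 0

Ȟ^0 ≅ Z, Ȟ^1 ≅ Z and Ȟ^2 ≅ 0


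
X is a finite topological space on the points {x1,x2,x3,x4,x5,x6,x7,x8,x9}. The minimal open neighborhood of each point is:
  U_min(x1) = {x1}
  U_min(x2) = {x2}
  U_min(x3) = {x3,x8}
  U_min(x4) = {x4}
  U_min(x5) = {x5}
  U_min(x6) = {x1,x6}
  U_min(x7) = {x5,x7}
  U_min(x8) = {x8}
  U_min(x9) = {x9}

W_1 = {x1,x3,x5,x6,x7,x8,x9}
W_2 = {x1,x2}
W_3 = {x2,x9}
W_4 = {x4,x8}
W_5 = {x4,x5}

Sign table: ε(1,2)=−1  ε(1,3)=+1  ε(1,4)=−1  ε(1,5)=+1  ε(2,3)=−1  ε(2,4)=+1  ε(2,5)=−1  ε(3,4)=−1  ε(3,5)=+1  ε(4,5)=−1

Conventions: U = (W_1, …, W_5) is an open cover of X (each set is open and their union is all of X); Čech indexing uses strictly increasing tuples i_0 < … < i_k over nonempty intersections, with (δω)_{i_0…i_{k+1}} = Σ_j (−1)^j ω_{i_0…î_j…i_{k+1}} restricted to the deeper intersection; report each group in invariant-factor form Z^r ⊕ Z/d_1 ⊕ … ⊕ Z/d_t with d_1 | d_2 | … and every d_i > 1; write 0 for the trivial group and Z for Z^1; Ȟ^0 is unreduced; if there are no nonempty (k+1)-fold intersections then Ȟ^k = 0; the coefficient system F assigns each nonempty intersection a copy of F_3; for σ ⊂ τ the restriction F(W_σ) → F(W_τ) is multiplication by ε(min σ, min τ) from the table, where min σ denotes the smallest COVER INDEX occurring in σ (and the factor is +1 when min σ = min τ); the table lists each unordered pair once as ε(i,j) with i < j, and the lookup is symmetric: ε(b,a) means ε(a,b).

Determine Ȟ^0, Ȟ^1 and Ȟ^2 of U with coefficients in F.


Ȟ^0(U;F) ≅ Z/3, Ȟ^1(U;F) ≅ Z/3 ⊕ Z/3 and Ȟ^2(U;F) ≅ 0

cover nerve:
  W12={x1} W13={x9} W14={x8} W15={x5} W23={x2} W45={x4}
C dims 5,6; δ0: rk_F3 4
Ȟ^0: (5−4)−0=1 ⇒ Z/3
Ȟ^1: (6−0)−4=2 ⇒ Z/3 ⊕ Z/3
Ȟ^2: (0−0)−0=0 ⇒ 0


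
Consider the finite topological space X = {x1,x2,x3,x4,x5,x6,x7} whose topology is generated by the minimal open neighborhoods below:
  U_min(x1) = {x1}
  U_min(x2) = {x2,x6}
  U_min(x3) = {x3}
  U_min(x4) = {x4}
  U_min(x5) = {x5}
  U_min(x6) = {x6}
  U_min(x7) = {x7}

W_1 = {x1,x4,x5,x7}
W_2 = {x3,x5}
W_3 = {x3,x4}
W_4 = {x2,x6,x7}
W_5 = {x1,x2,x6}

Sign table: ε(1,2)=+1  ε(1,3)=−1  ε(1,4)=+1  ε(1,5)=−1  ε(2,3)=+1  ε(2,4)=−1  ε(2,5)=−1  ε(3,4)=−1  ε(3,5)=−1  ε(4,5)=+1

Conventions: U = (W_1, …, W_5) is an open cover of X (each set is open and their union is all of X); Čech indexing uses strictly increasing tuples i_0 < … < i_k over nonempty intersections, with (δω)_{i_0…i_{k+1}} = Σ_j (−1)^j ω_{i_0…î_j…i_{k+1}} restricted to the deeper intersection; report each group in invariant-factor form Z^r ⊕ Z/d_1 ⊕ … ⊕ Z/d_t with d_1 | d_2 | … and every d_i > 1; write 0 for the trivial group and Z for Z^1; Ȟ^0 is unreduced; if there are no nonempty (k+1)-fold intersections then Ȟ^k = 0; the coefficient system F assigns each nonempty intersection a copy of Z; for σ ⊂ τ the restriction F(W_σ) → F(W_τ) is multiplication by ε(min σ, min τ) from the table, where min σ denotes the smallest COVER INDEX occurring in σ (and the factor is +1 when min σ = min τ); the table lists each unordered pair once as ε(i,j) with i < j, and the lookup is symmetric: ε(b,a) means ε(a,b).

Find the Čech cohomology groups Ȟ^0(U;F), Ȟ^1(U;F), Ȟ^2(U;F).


intersection data:
  W12={x5} W13={x4} W14={x7} W15={x1} W23={x3} W45={x2,x6}
C dims 5,6; δ0: rk 5, SNF 1^4·2
Ȟ^0 = (5 − 5) − 0 = 0, so Ȟ^0 ≅ 0
Ȟ^1 = (6 − 0) − 5 = 1 plus torsion [2], so Ȟ^1 ≅ Z ⊕ Z/2
Ȟ^2 = (0 − 0) − 0 = 0, so Ȟ^2 ≅ 0

Ȟ^0 = 0; Ȟ^1 = Z ⊕ Z/2; Ȟ^2 = 0


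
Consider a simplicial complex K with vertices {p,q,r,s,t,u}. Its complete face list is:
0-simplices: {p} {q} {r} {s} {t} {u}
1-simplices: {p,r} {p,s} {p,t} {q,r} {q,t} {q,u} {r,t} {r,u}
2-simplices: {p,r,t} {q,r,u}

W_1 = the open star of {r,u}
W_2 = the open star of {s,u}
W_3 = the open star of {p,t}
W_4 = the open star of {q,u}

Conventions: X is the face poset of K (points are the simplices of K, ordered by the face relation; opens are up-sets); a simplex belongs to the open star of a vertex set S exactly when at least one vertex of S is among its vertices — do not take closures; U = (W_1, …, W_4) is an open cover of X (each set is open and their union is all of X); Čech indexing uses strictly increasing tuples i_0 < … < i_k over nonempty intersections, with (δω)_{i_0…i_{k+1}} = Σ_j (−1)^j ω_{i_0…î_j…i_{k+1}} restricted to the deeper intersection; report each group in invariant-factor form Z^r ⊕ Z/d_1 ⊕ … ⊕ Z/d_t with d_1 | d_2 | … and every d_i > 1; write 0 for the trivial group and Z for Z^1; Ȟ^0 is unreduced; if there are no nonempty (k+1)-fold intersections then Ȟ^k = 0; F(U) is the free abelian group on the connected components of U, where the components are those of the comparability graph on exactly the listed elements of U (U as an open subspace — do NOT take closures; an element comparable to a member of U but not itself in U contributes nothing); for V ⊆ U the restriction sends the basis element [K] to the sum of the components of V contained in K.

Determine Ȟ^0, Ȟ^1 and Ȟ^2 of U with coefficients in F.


nerve of the cover:
  W1={{r},{u},{p,r},{q,r},{q,u},{r,t},{r,u},{p,r,t},{q,r,u}} W2={{s},{u},{p,s},{q,u},{r,u},{q,r,u}} W3={{p},{t},{p,r},{p,s},{p,t},{q,t},{r,t},{p,r,t}} W4={{q},{u},{q,r},{q,t},{q,u},{r,u},{q,r,u}}
  W12={{u},{q,u},{r,u},{q,r,u}} W13={{p,r},{r,t},{p,r,t}} W14={{u},{q,r},{q,u},{r,u},{q,r,u}} W23={{p,s}} W24={{u},{q,u},{r,u},{q,r,u}} W34={{q,t}}
  W124={{u},{q,u},{r,u},{q,r,u}}
components per intersection:
  W1: {{r},{u},{p,r},{q,r},{q,u},{r,t},{r,u},{p,r,t},{q,r,u}}
  W2: {{s},{p,s}} {{u},{q,u},{r,u},{q,r,u}}
  W3: {{p},{t},{p,r},{p,s},{p,t},{q,t},{r,t},{p,r,t}}
  W4: {{q},{u},{q,r},{q,t},{q,u},{r,u},{q,r,u}}
  W12: {{u},{q,u},{r,u},{q,r,u}}
  W13: {{p,r},{r,t},{p,r,t}}
  W14: {{u},{q,r},{q,u},{r,u},{q,r,u}}
  W23: {{p,s}}
  W24: {{u},{q,u},{r,u},{q,r,u}}
  W34: {{q,t}}
  W124: {{u},{q,u},{r,u},{q,r,u}}
C dims 5,6,1; δ0: rk 4, SNF 1^4; δ1: rk 1, SNF 1^1
Ȟ^0 = (5 − 4) − 0 = 1, so Ȟ^0 ≅ Z
Ȟ^1 = (6 − 1) − 4 = 1, so Ȟ^1 ≅ Z
Ȟ^2 = (1 − 0) − 1 = 0, so Ȟ^2 ≅ 0

Ȟ^0 = Z, Ȟ^1 = Z and Ȟ^2 = 0


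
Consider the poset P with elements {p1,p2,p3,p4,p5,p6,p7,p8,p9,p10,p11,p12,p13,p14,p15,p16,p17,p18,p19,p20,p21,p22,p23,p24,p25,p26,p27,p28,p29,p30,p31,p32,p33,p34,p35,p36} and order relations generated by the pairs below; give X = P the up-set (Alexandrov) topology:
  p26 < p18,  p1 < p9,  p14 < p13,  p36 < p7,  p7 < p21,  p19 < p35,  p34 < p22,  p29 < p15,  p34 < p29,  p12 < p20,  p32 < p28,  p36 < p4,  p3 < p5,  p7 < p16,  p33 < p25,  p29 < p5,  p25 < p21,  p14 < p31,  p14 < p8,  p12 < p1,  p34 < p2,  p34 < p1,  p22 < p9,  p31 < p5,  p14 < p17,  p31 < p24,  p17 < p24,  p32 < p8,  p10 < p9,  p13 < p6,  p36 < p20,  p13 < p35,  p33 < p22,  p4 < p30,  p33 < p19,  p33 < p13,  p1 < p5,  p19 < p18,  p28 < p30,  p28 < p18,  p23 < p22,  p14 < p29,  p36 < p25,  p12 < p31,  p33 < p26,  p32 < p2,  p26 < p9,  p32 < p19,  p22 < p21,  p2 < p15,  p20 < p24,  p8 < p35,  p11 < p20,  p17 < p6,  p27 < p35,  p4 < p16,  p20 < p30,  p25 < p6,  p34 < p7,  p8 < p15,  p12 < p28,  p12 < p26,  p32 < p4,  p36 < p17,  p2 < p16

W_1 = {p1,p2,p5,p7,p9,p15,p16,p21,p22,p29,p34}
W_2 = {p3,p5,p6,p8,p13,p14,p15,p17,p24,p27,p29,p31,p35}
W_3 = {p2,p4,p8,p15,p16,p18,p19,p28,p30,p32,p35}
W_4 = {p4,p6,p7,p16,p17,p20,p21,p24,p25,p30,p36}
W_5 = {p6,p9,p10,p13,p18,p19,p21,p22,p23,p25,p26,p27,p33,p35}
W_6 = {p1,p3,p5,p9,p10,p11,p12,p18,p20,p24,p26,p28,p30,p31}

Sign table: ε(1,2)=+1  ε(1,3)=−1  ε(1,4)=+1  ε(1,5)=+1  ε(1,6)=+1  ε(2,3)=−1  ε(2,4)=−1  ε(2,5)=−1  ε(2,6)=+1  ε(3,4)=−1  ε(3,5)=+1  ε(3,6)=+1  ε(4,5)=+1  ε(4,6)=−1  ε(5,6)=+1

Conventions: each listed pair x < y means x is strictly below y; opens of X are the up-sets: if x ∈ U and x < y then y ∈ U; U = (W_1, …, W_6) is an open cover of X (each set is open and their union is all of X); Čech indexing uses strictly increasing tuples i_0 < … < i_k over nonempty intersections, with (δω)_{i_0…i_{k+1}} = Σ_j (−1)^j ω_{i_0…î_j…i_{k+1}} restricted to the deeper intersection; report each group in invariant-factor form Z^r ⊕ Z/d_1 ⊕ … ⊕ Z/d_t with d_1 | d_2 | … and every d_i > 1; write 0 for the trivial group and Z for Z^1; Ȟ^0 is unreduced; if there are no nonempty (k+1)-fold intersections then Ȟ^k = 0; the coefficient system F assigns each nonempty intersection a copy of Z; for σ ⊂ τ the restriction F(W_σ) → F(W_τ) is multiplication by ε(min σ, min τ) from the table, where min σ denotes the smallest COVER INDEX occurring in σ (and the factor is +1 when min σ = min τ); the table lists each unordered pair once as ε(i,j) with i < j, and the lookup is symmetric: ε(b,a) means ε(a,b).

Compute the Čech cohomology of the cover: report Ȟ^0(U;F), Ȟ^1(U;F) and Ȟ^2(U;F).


nerve simplices:
  W12={p5,p15,p29} W13={p2,p15,p16} W14={p7,p16,p21} W15={p9,p21,p22} W16={p1,p5,p9} W23={p8,p15,p35} W24={p6,p17,p24} W25={p6,p13,p27,p35} W26={p3,p5,p24,p31} W34={p4,p16,p30} W35={p18,p19,p35} W36={p18,p28,p30} W45={p6,p21,p25} W46={p20,p24,p30} W56={p9,p10,p18,p26}
  W123={p15} W126={p5} W134={p16} W145={p21} W156={p9} W235={p35} W245={p6} W246={p24} W346={p30} W356={p18}
C dims 6,15,10; δ0: rk 6, SNF 1^5·2; δ1: rk 9, SNF 1^9
degree 0: 6−6−0 = 0 → Ȟ^0 ≅ 0
degree 1: 15−9−6 = 0 plus torsion [2] → Ȟ^1 ≅ Z/2
degree 2: 10−0−9 = 1 → Ȟ^2 ≅ Z

Ȟ^0(U;F) ≅ 0; Ȟ^1(U;F) ≅ Z/2; Ȟ^2(U;F) ≅ Z


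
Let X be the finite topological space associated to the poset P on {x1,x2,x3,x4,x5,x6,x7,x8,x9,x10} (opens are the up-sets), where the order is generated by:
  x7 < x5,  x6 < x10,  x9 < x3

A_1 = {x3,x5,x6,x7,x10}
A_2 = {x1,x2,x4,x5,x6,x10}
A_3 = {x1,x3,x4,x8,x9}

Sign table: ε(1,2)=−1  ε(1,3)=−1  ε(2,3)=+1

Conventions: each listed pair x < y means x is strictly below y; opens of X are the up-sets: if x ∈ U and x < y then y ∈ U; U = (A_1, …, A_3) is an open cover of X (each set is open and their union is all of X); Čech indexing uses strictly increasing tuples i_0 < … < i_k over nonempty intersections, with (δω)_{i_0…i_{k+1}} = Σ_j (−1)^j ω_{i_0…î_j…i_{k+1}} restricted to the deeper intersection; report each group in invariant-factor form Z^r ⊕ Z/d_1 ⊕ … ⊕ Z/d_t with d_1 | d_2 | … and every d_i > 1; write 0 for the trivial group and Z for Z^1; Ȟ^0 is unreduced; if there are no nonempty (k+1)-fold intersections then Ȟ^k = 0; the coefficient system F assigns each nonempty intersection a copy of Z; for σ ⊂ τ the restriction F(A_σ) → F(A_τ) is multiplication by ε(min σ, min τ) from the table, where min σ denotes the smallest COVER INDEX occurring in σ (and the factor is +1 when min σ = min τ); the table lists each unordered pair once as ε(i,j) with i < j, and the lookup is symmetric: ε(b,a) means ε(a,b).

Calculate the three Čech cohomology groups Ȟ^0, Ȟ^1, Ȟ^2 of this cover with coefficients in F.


nonempty overlaps:
  A12={x5,x6,x10} A13={x3} A23={x1,x4}
C dims 3,3; δ0: rk 2, SNF 1^2
degree 0: 3−2−0 = 1 → Ȟ^0 ≅ Z
degree 1: 3−0−2 = 1 → Ȟ^1 ≅ Z
degree 2: 0−0−0 = 0 → Ȟ^2 ≅ 0

Ȟ^0 = Z,  Ȟ^1 = Z,  Ȟ^2 = 0


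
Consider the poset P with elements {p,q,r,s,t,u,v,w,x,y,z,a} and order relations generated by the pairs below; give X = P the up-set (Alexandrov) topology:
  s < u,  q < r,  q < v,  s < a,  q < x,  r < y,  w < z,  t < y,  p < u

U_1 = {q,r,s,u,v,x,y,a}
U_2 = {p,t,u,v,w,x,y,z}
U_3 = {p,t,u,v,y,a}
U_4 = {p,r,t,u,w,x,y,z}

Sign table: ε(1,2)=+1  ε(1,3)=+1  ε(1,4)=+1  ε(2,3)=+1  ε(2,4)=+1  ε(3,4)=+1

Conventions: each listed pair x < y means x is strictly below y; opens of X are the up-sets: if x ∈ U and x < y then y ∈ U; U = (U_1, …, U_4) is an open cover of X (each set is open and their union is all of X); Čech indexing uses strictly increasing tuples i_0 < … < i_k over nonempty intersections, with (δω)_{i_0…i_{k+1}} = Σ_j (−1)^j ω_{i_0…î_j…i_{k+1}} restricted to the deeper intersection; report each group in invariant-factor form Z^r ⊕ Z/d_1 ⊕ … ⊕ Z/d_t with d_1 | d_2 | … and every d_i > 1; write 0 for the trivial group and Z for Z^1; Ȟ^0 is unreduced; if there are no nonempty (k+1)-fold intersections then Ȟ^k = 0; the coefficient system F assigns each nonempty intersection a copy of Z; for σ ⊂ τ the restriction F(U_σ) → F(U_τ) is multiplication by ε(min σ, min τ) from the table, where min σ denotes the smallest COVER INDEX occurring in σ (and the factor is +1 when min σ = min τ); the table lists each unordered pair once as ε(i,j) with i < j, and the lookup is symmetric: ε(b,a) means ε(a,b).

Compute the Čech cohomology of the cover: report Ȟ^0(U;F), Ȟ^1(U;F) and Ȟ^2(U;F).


Ȟ^0(U;F) ≅ Z; Ȟ^1(U;F) ≅ 0; Ȟ^2(U;F) ≅ 0

intersection data:
  U12={u,v,x,y} U13={u,v,y,a} U14={r,u,x,y} U23={p,t,u,v,y} U24={p,t,u,w,x,y,z} U34={p,t,u,y}
  U123={u,v,y} U124={u,x,y} U134={u,y} U234={p,t,u,y}
  U1234={u,y}
C dims 4,6,4,1; δ0: rk 3, SNF 1^3; δ1: rk 3, SNF 1^3; δ2: rk 1, SNF 1^1
Ȟ^0 = (4 − 3) − 0 = 1, so Ȟ^0 ≅ Z
Ȟ^1 = (6 − 3) − 3 = 0, so Ȟ^1 ≅ 0
Ȟ^2 = (4 − 1) − 3 = 0, so Ȟ^2 ≅ 0


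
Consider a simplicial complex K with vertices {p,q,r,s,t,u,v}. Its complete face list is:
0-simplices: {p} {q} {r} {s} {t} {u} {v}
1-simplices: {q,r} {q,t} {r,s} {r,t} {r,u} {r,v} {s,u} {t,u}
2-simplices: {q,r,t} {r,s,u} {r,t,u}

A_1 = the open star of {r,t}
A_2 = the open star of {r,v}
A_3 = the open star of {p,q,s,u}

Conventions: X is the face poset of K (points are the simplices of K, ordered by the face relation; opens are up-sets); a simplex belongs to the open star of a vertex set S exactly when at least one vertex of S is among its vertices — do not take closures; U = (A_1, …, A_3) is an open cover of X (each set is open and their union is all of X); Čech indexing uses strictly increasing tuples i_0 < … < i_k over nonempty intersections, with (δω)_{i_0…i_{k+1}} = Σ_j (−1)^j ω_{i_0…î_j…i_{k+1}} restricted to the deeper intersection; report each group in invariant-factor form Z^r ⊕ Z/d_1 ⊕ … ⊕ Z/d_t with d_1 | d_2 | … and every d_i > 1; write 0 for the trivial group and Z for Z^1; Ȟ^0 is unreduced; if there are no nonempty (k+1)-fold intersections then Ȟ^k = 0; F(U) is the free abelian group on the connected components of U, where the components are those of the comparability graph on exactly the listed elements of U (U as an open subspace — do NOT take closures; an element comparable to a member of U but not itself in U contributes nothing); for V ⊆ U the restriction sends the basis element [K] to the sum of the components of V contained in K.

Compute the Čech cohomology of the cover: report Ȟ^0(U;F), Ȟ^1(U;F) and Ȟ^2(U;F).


Ȟ^0 ≅ Z^2, Ȟ^1 ≅ 0, Ȟ^2 ≅ 0

nerve of the cover:
  A1={{r},{t},{q,r},{q,t},{r,s},{r,t},{r,u},{r,v},{t,u},{q,r,t},{r,s,u},{r,t,u}} A2={{r},{v},{q,r},{r,s},{r,t},{r,u},{r,v},{q,r,t},{r,s,u},{r,t,u}} A3={{p},{q},{s},{u},{q,r},{q,t},{r,s},{r,u},{s,u},{t,u},{q,r,t},{r,s,u},{r,t,u}}
  A12={{r},{q,r},{r,s},{r,t},{r,u},{r,v},{q,r,t},{r,s,u},{r,t,u}} A13={{q,r},{q,t},{r,s},{r,u},{t,u},{q,r,t},{r,s,u},{r,t,u}} A23={{q,r},{r,s},{r,u},{q,r,t},{r,s,u},{r,t,u}}
  A123={{q,r},{r,s},{r,u},{q,r,t},{r,s,u},{r,t,u}}
components per intersection:
  A1: {{r},{t},{q,r},{q,t},{r,s},{r,t},{r,u},{r,v},{t,u},{q,r,t},{r,s,u},{r,t,u}}
  A2: {{r},{v},{q,r},{r,s},{r,t},{r,u},{r,v},{q,r,t},{r,s,u},{r,t,u}}
  A3: {{p}} {{q},{q,r},{q,t},{q,r,t}} {{s},{u},{r,s},{r,u},{s,u},{t,u},{r,s,u},{r,t,u}}
  A12: {{r},{q,r},{r,s},{r,t},{r,u},{r,v},{q,r,t},{r,s,u},{r,t,u}}
  A13: {{q,r},{q,t},{q,r,t}} {{r,s},{r,u},{t,u},{r,s,u},{r,t,u}}
  A23: {{q,r},{q,r,t}} {{r,s},{r,u},{r,s,u},{r,t,u}}
  A123: {{q,r},{q,r,t}} {{r,s},{r,u},{r,s,u},{r,t,u}}
C dims 5,5,2; δ0: rk 3, SNF 1^3; δ1: rk 2, SNF 1^2
Ȟ^0 = (5 − 3) − 0 = 2, so Ȟ^0 ≅ Z^2
Ȟ^1 = (5 − 2) − 3 = 0, so Ȟ^1 ≅ 0
Ȟ^2 = (2 − 0) − 2 = 0, so Ȟ^2 ≅ 0


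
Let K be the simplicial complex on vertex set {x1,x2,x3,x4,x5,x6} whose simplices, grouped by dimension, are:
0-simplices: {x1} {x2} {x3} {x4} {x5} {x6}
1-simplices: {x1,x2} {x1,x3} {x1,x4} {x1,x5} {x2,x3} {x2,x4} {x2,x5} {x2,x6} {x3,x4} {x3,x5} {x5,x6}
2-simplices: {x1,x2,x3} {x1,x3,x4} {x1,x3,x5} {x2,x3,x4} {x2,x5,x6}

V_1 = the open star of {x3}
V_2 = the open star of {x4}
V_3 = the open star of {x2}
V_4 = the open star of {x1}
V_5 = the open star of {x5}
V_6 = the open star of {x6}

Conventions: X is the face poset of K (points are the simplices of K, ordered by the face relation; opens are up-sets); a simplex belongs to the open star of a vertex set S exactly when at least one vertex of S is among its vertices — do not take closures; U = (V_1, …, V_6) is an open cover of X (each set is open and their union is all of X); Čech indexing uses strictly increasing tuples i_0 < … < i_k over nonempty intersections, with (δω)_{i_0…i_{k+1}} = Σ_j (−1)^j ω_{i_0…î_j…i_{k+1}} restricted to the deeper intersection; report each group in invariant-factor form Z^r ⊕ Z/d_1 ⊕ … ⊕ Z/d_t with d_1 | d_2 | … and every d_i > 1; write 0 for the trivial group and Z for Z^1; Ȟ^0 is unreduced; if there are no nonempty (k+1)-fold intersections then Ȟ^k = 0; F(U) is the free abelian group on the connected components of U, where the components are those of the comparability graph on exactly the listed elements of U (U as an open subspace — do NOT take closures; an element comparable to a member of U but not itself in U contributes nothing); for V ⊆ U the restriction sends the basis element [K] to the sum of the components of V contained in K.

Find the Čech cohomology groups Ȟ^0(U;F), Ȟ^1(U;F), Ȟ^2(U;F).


nerve simplices:
  V1={{x3},{x1,x3},{x2,x3},{x3,x4},{x3,x5},{x1,x2,x3},{x1,x3,x4},{x1,x3,x5},{x2,x3,x4}} V2={{x4},{x1,x4},{x2,x4},{x3,x4},{x1,x3,x4},{x2,x3,x4}} V3={{x2},{x1,x2},{x2,x3},{x2,x4},{x2,x5},{x2,x6},{x1,x2,x3},{x2,x3,x4},{x2,x5,x6}} V4={{x1},{x1,x2},{x1,x3},{x1,x4},{x1,x5},{x1,x2,x3},{x1,x3,x4},{x1,x3,x5}} V5={{x5},{x1,x5},{x2,x5},{x3,x5},{x5,x6},{x1,x3,x5},{x2,x5,x6}} V6={{x6},{x2,x6},{x5,x6},{x2,x5,x6}}
  V12={{x3,x4},{x1,x3,x4},{x2,x3,x4}} V13={{x2,x3},{x1,x2,x3},{x2,x3,x4}} V14={{x1,x3},{x1,x2,x3},{x1,x3,x4},{x1,x3,x5}} V15={{x3,x5},{x1,x3,x5}} V23={{x2,x4},{x2,x3,x4}} V24={{x1,x4},{x1,x3,x4}} V34={{x1,x2},{x1,x2,x3}} V35={{x2,x5},{x2,x5,x6}} V36={{x2,x6},{x2,x5,x6}} V45={{x1,x5},{x1,x3,x5}} V56={{x5,x6},{x2,x5,x6}}
  V123={{x2,x3,x4}} V124={{x1,x3,x4}} V134={{x1,x2,x3}} V145={{x1,x3,x5}} V356={{x2,x5,x6}}
components per intersection:
  V1: {{x3},{x1,x3},{x2,x3},{x3,x4},{x3,x5},{x1,x2,x3},{x1,x3,x4},{x1,x3,x5},{x2,x3,x4}}
  V2: {{x4},{x1,x4},{x2,x4},{x3,x4},{x1,x3,x4},{x2,x3,x4}}
  V3: {{x2},{x1,x2},{x2,x3},{x2,x4},{x2,x5},{x2,x6},{x1,x2,x3},{x2,x3,x4},{x2,x5,x6}}
  V4: {{x1},{x1,x2},{x1,x3},{x1,x4},{x1,x5},{x1,x2,x3},{x1,x3,x4},{x1,x3,x5}}
  V5: {{x5},{x1,x5},{x2,x5},{x3,x5},{x5,x6},{x1,x3,x5},{x2,x5,x6}}
  V6: {{x6},{x2,x6},{x5,x6},{x2,x5,x6}}
  V12: {{x3,x4},{x1,x3,x4},{x2,x3,x4}}
  V13: {{x2,x3},{x1,x2,x3},{x2,x3,x4}}
  V14: {{x1,x3},{x1,x2,x3},{x1,x3,x4},{x1,x3,x5}}
  V15: {{x3,x5},{x1,x3,x5}}
  V23: {{x2,x4},{x2,x3,x4}}
  V24: {{x1,x4},{x1,x3,x4}}
  V34: {{x1,x2},{x1,x2,x3}}
  V35: {{x2,x5},{x2,x5,x6}}
  V36: {{x2,x6},{x2,x5,x6}}
  V45: {{x1,x5},{x1,x3,x5}}
  V56: {{x5,x6},{x2,x5,x6}}
  V123: {{x2,x3,x4}}
  V124: {{x1,x3,x4}}
  V134: {{x1,x2,x3}}
  V145: {{x1,x3,x5}}
  V356: {{x2,x5,x6}}
C dims 6,11,5; δ0: rk 5, SNF 1^5; δ1: rk 5, SNF 1^5
degree 0: 6−5−0 = 1 → Ȟ^0 ≅ Z
degree 1: 11−5−5 = 1 → Ȟ^1 ≅ Z
degree 2: 5−0−5 = 0 → Ȟ^2 ≅ 0

Ȟ^0 ≅ Z, Ȟ^1 ≅ Z and Ȟ^2 ≅ 0
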